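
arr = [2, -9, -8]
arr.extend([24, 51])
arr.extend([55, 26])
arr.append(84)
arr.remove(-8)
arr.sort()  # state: [-9, 2, 24, 26, 51, 55, 84]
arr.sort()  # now [-9, 2, 24, 26, 51, 55, 84]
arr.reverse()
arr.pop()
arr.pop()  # 2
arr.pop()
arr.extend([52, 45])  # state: [84, 55, 51, 26, 52, 45]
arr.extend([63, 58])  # [84, 55, 51, 26, 52, 45, 63, 58]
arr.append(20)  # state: [84, 55, 51, 26, 52, 45, 63, 58, 20]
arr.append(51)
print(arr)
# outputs [84, 55, 51, 26, 52, 45, 63, 58, 20, 51]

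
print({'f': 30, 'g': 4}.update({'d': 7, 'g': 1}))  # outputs None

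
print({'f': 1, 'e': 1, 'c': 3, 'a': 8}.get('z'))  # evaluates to None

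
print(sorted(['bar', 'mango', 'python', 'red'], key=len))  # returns ['bar', 'red', 'mango', 'python']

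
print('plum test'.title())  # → Plum Test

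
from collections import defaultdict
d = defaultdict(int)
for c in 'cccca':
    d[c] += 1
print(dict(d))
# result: {'c': 4, 'a': 1}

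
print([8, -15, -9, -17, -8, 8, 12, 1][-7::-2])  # [-15]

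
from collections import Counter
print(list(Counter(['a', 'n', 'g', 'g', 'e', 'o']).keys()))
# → ['a', 'n', 'g', 'e', 'o']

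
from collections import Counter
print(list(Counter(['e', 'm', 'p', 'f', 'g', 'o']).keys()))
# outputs ['e', 'm', 'p', 'f', 'g', 'o']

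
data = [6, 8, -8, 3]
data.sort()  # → [-8, 3, 6, 8]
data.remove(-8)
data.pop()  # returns 8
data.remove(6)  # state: [3]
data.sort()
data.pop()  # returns 3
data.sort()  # []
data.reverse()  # []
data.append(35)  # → [35]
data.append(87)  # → [35, 87]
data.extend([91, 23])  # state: [35, 87, 91, 23]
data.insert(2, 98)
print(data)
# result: [35, 87, 98, 91, 23]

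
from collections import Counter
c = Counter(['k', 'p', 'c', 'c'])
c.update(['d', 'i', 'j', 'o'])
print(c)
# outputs Counter({'c': 2, 'k': 1, 'p': 1, 'd': 1, 'i': 1, 'j': 1, 'o': 1})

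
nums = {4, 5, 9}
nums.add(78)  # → {4, 5, 9, 78}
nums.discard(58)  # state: {4, 5, 9, 78}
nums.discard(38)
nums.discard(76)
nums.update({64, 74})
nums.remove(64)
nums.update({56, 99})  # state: {4, 5, 9, 56, 74, 78, 99}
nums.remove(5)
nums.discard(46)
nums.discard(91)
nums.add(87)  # {4, 9, 56, 74, 78, 87, 99}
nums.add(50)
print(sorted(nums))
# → [4, 9, 50, 56, 74, 78, 87, 99]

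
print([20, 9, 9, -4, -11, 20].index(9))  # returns 1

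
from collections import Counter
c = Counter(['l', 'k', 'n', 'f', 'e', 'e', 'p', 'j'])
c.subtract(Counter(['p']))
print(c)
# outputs Counter({'e': 2, 'l': 1, 'k': 1, 'n': 1, 'f': 1, 'j': 1, 'p': 0})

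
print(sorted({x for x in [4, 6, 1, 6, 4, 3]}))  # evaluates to [1, 3, 4, 6]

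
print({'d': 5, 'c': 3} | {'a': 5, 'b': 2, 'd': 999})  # {'d': 999, 'c': 3, 'a': 5, 'b': 2}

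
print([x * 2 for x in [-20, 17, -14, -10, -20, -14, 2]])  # [-40, 34, -28, -20, -40, -28, 4]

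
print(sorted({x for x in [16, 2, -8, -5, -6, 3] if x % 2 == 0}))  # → [-8, -6, 2, 16]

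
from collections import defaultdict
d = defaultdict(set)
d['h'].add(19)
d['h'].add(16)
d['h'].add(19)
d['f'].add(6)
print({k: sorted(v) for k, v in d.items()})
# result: {'h': [16, 19], 'f': [6]}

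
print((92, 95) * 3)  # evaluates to (92, 95, 92, 95, 92, 95)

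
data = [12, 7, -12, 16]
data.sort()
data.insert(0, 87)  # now [87, -12, 7, 12, 16]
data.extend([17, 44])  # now [87, -12, 7, 12, 16, 17, 44]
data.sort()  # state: [-12, 7, 12, 16, 17, 44, 87]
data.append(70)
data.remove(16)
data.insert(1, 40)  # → [-12, 40, 7, 12, 17, 44, 87, 70]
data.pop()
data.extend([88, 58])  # [-12, 40, 7, 12, 17, 44, 87, 88, 58]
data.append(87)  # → [-12, 40, 7, 12, 17, 44, 87, 88, 58, 87]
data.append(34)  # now [-12, 40, 7, 12, 17, 44, 87, 88, 58, 87, 34]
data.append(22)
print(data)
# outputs [-12, 40, 7, 12, 17, 44, 87, 88, 58, 87, 34, 22]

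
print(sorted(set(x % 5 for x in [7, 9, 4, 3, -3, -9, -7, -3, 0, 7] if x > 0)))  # [2, 3, 4]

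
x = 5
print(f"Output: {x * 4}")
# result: Output: 20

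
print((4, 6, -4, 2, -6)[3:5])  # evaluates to (2, -6)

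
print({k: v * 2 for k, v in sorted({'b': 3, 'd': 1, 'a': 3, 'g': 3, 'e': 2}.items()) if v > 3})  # {}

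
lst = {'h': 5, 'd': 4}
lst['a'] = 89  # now {'h': 5, 'd': 4, 'a': 89}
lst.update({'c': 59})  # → {'h': 5, 'd': 4, 'a': 89, 'c': 59}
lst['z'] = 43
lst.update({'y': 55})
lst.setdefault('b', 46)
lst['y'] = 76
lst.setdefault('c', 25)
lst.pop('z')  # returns 43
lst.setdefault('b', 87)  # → 46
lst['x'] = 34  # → {'h': 5, 'd': 4, 'a': 89, 'c': 59, 'y': 76, 'b': 46, 'x': 34}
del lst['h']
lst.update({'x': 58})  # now {'d': 4, 'a': 89, 'c': 59, 'y': 76, 'b': 46, 'x': 58}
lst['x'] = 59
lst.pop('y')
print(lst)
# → {'d': 4, 'a': 89, 'c': 59, 'b': 46, 'x': 59}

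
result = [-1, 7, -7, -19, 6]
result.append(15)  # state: [-1, 7, -7, -19, 6, 15]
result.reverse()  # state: [15, 6, -19, -7, 7, -1]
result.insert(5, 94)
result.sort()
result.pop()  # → 94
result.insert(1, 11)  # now [-19, 11, -7, -1, 6, 7, 15]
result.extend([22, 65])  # [-19, 11, -7, -1, 6, 7, 15, 22, 65]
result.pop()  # 65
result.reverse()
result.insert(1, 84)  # [22, 84, 15, 7, 6, -1, -7, 11, -19]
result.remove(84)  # [22, 15, 7, 6, -1, -7, 11, -19]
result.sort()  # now [-19, -7, -1, 6, 7, 11, 15, 22]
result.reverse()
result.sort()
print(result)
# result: [-19, -7, -1, 6, 7, 11, 15, 22]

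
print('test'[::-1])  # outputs tset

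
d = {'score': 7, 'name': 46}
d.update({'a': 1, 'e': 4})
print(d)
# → {'score': 7, 'name': 46, 'a': 1, 'e': 4}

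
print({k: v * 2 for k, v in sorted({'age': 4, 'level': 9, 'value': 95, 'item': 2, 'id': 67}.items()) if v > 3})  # {'age': 8, 'id': 134, 'level': 18, 'value': 190}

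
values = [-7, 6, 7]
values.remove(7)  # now [-7, 6]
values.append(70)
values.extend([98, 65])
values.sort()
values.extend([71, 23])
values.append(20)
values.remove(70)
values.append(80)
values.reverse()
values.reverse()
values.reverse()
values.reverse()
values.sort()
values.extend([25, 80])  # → [-7, 6, 20, 23, 65, 71, 80, 98, 25, 80]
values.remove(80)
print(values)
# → [-7, 6, 20, 23, 65, 71, 98, 25, 80]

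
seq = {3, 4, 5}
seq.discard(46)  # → {3, 4, 5}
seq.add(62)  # {3, 4, 5, 62}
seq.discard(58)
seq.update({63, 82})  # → {3, 4, 5, 62, 63, 82}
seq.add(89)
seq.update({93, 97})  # {3, 4, 5, 62, 63, 82, 89, 93, 97}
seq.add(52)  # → {3, 4, 5, 52, 62, 63, 82, 89, 93, 97}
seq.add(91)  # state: {3, 4, 5, 52, 62, 63, 82, 89, 91, 93, 97}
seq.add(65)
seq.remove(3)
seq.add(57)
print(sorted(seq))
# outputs [4, 5, 52, 57, 62, 63, 65, 82, 89, 91, 93, 97]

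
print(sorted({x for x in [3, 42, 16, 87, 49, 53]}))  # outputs [3, 16, 42, 49, 53, 87]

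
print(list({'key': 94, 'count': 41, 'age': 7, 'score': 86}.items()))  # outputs [('key', 94), ('count', 41), ('age', 7), ('score', 86)]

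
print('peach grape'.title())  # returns Peach Grape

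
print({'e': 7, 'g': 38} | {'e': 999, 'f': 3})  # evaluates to {'e': 999, 'g': 38, 'f': 3}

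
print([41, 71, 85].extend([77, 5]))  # None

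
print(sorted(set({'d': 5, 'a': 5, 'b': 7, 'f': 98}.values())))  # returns [5, 7, 98]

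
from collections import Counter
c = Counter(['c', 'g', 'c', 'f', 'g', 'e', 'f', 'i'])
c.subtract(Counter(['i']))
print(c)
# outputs Counter({'c': 2, 'g': 2, 'f': 2, 'e': 1, 'i': 0})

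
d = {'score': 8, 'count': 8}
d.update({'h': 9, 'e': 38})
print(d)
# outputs {'score': 8, 'count': 8, 'h': 9, 'e': 38}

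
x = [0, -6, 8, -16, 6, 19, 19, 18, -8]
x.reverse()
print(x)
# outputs [-8, 18, 19, 19, 6, -16, 8, -6, 0]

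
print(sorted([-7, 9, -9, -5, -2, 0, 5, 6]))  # [-9, -7, -5, -2, 0, 5, 6, 9]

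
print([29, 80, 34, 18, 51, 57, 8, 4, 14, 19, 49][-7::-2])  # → [51, 34, 29]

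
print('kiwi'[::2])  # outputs kw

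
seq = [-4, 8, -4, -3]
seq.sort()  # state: [-4, -4, -3, 8]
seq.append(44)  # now [-4, -4, -3, 8, 44]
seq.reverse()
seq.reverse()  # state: [-4, -4, -3, 8, 44]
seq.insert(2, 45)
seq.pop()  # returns 44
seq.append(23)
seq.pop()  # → 23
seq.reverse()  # [8, -3, 45, -4, -4]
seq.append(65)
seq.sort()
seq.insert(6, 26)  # [-4, -4, -3, 8, 45, 65, 26]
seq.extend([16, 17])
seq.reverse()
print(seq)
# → [17, 16, 26, 65, 45, 8, -3, -4, -4]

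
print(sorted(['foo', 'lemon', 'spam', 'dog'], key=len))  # ['foo', 'dog', 'spam', 'lemon']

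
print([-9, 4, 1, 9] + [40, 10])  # [-9, 4, 1, 9, 40, 10]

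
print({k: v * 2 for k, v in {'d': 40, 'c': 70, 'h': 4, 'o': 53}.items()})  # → {'d': 80, 'c': 140, 'h': 8, 'o': 106}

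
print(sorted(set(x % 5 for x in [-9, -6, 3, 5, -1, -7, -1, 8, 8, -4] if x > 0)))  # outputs [0, 3]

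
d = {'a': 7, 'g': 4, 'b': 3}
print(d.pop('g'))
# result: 4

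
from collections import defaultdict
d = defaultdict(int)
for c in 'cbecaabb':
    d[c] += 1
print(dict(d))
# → {'c': 2, 'b': 3, 'e': 1, 'a': 2}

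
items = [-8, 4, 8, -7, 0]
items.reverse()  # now [0, -7, 8, 4, -8]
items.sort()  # [-8, -7, 0, 4, 8]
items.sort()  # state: [-8, -7, 0, 4, 8]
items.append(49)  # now [-8, -7, 0, 4, 8, 49]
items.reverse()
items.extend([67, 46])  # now [49, 8, 4, 0, -7, -8, 67, 46]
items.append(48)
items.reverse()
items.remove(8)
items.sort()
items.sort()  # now [-8, -7, 0, 4, 46, 48, 49, 67]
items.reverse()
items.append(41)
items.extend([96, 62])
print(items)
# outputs [67, 49, 48, 46, 4, 0, -7, -8, 41, 96, 62]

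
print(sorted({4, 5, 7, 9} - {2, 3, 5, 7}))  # [4, 9]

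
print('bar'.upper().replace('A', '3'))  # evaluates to B3R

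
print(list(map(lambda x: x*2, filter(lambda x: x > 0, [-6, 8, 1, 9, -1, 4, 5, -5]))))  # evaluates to [16, 2, 18, 8, 10]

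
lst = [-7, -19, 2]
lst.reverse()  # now [2, -19, -7]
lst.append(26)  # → [2, -19, -7, 26]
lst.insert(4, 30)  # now [2, -19, -7, 26, 30]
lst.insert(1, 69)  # [2, 69, -19, -7, 26, 30]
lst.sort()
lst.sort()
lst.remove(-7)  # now [-19, 2, 26, 30, 69]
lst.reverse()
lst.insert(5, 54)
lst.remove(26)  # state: [69, 30, 2, -19, 54]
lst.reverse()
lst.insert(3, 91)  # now [54, -19, 2, 91, 30, 69]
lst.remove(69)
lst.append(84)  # [54, -19, 2, 91, 30, 84]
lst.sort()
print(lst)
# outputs [-19, 2, 30, 54, 84, 91]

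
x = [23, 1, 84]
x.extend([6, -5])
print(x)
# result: [23, 1, 84, 6, -5]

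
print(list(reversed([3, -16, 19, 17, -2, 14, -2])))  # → [-2, 14, -2, 17, 19, -16, 3]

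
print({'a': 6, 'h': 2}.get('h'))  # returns 2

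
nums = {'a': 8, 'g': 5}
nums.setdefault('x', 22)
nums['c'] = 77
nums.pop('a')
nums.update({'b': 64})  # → {'g': 5, 'x': 22, 'c': 77, 'b': 64}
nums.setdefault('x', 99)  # 22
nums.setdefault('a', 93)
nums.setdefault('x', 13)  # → 22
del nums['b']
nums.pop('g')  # 5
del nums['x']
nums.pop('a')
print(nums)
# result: {'c': 77}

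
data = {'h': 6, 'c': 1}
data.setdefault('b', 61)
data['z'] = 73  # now {'h': 6, 'c': 1, 'b': 61, 'z': 73}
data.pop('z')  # 73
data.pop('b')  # 61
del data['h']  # {'c': 1}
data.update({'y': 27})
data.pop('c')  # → 1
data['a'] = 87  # {'y': 27, 'a': 87}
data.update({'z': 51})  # {'y': 27, 'a': 87, 'z': 51}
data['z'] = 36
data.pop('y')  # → 27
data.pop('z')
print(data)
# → {'a': 87}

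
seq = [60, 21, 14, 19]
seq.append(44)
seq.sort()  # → [14, 19, 21, 44, 60]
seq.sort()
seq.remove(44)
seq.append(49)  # [14, 19, 21, 60, 49]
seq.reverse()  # [49, 60, 21, 19, 14]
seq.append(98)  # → [49, 60, 21, 19, 14, 98]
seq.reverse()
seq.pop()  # 49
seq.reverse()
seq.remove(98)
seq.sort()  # [14, 19, 21, 60]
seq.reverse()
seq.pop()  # 14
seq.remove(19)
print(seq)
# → [60, 21]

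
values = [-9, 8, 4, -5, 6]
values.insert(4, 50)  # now [-9, 8, 4, -5, 50, 6]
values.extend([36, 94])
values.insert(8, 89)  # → [-9, 8, 4, -5, 50, 6, 36, 94, 89]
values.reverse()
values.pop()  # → -9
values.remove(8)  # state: [89, 94, 36, 6, 50, -5, 4]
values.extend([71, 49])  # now [89, 94, 36, 6, 50, -5, 4, 71, 49]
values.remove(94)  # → [89, 36, 6, 50, -5, 4, 71, 49]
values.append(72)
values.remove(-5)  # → [89, 36, 6, 50, 4, 71, 49, 72]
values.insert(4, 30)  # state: [89, 36, 6, 50, 30, 4, 71, 49, 72]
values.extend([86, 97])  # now [89, 36, 6, 50, 30, 4, 71, 49, 72, 86, 97]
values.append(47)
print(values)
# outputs [89, 36, 6, 50, 30, 4, 71, 49, 72, 86, 97, 47]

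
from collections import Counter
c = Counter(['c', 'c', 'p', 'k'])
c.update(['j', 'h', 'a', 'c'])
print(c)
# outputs Counter({'c': 3, 'p': 1, 'k': 1, 'j': 1, 'h': 1, 'a': 1})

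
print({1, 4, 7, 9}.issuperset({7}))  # True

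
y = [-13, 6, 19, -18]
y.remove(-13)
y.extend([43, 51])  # [6, 19, -18, 43, 51]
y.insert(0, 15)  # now [15, 6, 19, -18, 43, 51]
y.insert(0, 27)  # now [27, 15, 6, 19, -18, 43, 51]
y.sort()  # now [-18, 6, 15, 19, 27, 43, 51]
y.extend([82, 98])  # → [-18, 6, 15, 19, 27, 43, 51, 82, 98]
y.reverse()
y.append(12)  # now [98, 82, 51, 43, 27, 19, 15, 6, -18, 12]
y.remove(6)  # [98, 82, 51, 43, 27, 19, 15, -18, 12]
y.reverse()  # [12, -18, 15, 19, 27, 43, 51, 82, 98]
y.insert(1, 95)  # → [12, 95, -18, 15, 19, 27, 43, 51, 82, 98]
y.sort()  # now [-18, 12, 15, 19, 27, 43, 51, 82, 95, 98]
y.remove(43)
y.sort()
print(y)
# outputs [-18, 12, 15, 19, 27, 51, 82, 95, 98]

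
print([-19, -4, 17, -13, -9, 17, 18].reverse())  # None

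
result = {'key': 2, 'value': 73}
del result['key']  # {'value': 73}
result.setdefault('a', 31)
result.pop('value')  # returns 73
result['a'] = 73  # {'a': 73}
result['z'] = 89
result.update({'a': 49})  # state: {'a': 49, 'z': 89}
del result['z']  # {'a': 49}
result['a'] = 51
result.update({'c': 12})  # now {'a': 51, 'c': 12}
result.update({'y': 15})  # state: {'a': 51, 'c': 12, 'y': 15}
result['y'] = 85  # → {'a': 51, 'c': 12, 'y': 85}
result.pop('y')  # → 85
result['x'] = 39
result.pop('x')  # 39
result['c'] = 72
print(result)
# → {'a': 51, 'c': 72}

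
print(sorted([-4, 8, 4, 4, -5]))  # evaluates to [-5, -4, 4, 4, 8]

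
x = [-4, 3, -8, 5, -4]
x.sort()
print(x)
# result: [-8, -4, -4, 3, 5]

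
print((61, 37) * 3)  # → (61, 37, 61, 37, 61, 37)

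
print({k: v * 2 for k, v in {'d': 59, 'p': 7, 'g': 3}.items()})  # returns {'d': 118, 'p': 14, 'g': 6}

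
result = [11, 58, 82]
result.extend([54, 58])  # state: [11, 58, 82, 54, 58]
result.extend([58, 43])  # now [11, 58, 82, 54, 58, 58, 43]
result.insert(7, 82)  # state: [11, 58, 82, 54, 58, 58, 43, 82]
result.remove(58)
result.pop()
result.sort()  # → [11, 43, 54, 58, 58, 82]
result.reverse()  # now [82, 58, 58, 54, 43, 11]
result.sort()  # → [11, 43, 54, 58, 58, 82]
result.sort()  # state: [11, 43, 54, 58, 58, 82]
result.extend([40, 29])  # [11, 43, 54, 58, 58, 82, 40, 29]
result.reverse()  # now [29, 40, 82, 58, 58, 54, 43, 11]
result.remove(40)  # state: [29, 82, 58, 58, 54, 43, 11]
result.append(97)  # [29, 82, 58, 58, 54, 43, 11, 97]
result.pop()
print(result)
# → [29, 82, 58, 58, 54, 43, 11]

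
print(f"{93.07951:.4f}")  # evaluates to 93.0795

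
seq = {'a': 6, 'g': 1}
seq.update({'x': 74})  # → {'a': 6, 'g': 1, 'x': 74}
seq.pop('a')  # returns 6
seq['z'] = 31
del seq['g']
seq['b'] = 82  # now {'x': 74, 'z': 31, 'b': 82}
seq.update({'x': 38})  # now {'x': 38, 'z': 31, 'b': 82}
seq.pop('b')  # 82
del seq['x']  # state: {'z': 31}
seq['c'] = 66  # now {'z': 31, 'c': 66}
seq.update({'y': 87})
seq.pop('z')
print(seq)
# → {'c': 66, 'y': 87}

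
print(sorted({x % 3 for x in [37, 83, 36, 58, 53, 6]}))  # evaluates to [0, 1, 2]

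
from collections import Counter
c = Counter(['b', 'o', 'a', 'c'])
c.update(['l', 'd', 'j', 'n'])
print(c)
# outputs Counter({'b': 1, 'o': 1, 'a': 1, 'c': 1, 'l': 1, 'd': 1, 'j': 1, 'n': 1})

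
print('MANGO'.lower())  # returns mango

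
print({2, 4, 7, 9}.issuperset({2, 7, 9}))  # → True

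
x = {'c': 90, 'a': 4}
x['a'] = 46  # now {'c': 90, 'a': 46}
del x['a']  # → {'c': 90}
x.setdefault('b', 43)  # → 43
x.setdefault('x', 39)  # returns 39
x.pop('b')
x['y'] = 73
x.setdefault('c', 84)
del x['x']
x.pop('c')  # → 90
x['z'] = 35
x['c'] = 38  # {'y': 73, 'z': 35, 'c': 38}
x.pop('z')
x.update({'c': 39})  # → {'y': 73, 'c': 39}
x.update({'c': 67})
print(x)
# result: {'y': 73, 'c': 67}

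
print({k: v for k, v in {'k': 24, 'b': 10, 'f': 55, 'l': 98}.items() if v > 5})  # {'k': 24, 'b': 10, 'f': 55, 'l': 98}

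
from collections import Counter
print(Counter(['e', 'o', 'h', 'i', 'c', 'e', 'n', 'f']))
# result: Counter({'e': 2, 'o': 1, 'h': 1, 'i': 1, 'c': 1, 'n': 1, 'f': 1})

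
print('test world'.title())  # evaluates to Test World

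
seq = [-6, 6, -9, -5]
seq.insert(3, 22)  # [-6, 6, -9, 22, -5]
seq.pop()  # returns -5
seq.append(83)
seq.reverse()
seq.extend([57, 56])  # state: [83, 22, -9, 6, -6, 57, 56]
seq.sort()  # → [-9, -6, 6, 22, 56, 57, 83]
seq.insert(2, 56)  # [-9, -6, 56, 6, 22, 56, 57, 83]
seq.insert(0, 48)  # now [48, -9, -6, 56, 6, 22, 56, 57, 83]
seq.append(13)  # [48, -9, -6, 56, 6, 22, 56, 57, 83, 13]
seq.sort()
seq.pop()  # 83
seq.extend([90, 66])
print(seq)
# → [-9, -6, 6, 13, 22, 48, 56, 56, 57, 90, 66]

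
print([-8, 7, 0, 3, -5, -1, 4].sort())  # None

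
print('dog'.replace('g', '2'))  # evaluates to do2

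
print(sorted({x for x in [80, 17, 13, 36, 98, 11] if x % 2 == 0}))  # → [36, 80, 98]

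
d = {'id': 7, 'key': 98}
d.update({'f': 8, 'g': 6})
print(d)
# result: {'id': 7, 'key': 98, 'f': 8, 'g': 6}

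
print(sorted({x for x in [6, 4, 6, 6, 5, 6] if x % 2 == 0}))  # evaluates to [4, 6]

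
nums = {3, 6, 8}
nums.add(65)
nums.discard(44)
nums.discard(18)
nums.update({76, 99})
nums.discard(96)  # {3, 6, 8, 65, 76, 99}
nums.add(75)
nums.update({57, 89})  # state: {3, 6, 8, 57, 65, 75, 76, 89, 99}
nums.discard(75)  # {3, 6, 8, 57, 65, 76, 89, 99}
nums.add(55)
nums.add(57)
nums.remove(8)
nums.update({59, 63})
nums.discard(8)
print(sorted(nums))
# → [3, 6, 55, 57, 59, 63, 65, 76, 89, 99]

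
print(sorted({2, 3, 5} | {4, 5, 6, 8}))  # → [2, 3, 4, 5, 6, 8]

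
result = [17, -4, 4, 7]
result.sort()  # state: [-4, 4, 7, 17]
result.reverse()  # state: [17, 7, 4, -4]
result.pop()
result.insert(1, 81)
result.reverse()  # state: [4, 7, 81, 17]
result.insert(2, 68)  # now [4, 7, 68, 81, 17]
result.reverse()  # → [17, 81, 68, 7, 4]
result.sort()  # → [4, 7, 17, 68, 81]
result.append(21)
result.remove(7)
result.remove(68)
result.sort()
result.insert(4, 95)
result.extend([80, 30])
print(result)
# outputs [4, 17, 21, 81, 95, 80, 30]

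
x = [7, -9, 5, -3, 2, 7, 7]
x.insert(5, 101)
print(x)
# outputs [7, -9, 5, -3, 2, 101, 7, 7]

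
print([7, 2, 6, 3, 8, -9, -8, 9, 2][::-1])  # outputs [2, 9, -8, -9, 8, 3, 6, 2, 7]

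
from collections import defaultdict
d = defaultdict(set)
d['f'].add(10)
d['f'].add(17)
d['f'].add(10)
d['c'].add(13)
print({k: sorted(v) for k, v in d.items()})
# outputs {'f': [10, 17], 'c': [13]}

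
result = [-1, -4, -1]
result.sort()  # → [-4, -1, -1]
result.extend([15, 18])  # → [-4, -1, -1, 15, 18]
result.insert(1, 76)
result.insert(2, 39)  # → [-4, 76, 39, -1, -1, 15, 18]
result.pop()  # 18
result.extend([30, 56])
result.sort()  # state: [-4, -1, -1, 15, 30, 39, 56, 76]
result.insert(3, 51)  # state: [-4, -1, -1, 51, 15, 30, 39, 56, 76]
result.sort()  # [-4, -1, -1, 15, 30, 39, 51, 56, 76]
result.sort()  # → [-4, -1, -1, 15, 30, 39, 51, 56, 76]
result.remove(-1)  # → [-4, -1, 15, 30, 39, 51, 56, 76]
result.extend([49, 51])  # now [-4, -1, 15, 30, 39, 51, 56, 76, 49, 51]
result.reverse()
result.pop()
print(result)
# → [51, 49, 76, 56, 51, 39, 30, 15, -1]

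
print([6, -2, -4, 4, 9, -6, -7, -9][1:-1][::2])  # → [-2, 4, -6]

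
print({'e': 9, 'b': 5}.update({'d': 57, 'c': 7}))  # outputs None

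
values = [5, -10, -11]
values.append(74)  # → [5, -10, -11, 74]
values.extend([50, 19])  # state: [5, -10, -11, 74, 50, 19]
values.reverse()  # [19, 50, 74, -11, -10, 5]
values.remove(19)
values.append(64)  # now [50, 74, -11, -10, 5, 64]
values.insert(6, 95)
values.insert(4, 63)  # [50, 74, -11, -10, 63, 5, 64, 95]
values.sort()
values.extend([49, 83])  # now [-11, -10, 5, 50, 63, 64, 74, 95, 49, 83]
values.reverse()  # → [83, 49, 95, 74, 64, 63, 50, 5, -10, -11]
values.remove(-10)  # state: [83, 49, 95, 74, 64, 63, 50, 5, -11]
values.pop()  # -11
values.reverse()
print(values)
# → [5, 50, 63, 64, 74, 95, 49, 83]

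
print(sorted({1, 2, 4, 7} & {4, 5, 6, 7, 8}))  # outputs [4, 7]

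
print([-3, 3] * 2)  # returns [-3, 3, -3, 3]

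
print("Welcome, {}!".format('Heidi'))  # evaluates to Welcome, Heidi!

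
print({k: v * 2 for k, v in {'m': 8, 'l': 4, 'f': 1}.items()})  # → {'m': 16, 'l': 8, 'f': 2}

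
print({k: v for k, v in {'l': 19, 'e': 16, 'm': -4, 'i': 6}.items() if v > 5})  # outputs {'l': 19, 'e': 16, 'i': 6}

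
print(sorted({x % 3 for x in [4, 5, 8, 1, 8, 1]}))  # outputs [1, 2]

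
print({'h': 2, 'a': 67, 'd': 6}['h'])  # 2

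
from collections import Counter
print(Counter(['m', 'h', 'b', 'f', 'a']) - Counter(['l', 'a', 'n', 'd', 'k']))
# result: Counter({'m': 1, 'h': 1, 'b': 1, 'f': 1})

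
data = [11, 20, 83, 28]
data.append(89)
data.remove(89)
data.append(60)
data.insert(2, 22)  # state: [11, 20, 22, 83, 28, 60]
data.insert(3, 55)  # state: [11, 20, 22, 55, 83, 28, 60]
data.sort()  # [11, 20, 22, 28, 55, 60, 83]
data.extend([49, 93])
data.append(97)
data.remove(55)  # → [11, 20, 22, 28, 60, 83, 49, 93, 97]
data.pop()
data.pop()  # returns 93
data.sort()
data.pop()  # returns 83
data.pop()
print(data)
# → [11, 20, 22, 28, 49]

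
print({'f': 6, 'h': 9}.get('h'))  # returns 9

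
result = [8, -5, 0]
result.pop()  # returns 0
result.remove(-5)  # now [8]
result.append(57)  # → [8, 57]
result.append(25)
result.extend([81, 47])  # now [8, 57, 25, 81, 47]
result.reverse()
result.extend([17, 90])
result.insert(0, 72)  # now [72, 47, 81, 25, 57, 8, 17, 90]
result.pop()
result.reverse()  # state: [17, 8, 57, 25, 81, 47, 72]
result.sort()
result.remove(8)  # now [17, 25, 47, 57, 72, 81]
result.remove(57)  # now [17, 25, 47, 72, 81]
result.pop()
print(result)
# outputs [17, 25, 47, 72]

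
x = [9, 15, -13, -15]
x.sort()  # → [-15, -13, 9, 15]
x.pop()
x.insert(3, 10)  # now [-15, -13, 9, 10]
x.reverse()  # [10, 9, -13, -15]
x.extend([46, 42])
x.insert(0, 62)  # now [62, 10, 9, -13, -15, 46, 42]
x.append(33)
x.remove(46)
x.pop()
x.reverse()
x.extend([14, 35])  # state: [42, -15, -13, 9, 10, 62, 14, 35]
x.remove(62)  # [42, -15, -13, 9, 10, 14, 35]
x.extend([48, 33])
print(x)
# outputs [42, -15, -13, 9, 10, 14, 35, 48, 33]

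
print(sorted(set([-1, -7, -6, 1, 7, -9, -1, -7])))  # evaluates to [-9, -7, -6, -1, 1, 7]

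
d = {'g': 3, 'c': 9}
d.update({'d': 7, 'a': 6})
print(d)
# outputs {'g': 3, 'c': 9, 'd': 7, 'a': 6}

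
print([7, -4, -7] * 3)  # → [7, -4, -7, 7, -4, -7, 7, -4, -7]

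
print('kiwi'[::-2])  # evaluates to ii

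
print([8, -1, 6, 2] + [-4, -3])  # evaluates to [8, -1, 6, 2, -4, -3]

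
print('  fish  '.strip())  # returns fish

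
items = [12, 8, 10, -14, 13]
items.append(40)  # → [12, 8, 10, -14, 13, 40]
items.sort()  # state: [-14, 8, 10, 12, 13, 40]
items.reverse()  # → [40, 13, 12, 10, 8, -14]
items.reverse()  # [-14, 8, 10, 12, 13, 40]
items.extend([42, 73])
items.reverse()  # [73, 42, 40, 13, 12, 10, 8, -14]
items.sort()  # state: [-14, 8, 10, 12, 13, 40, 42, 73]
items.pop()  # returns 73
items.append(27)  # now [-14, 8, 10, 12, 13, 40, 42, 27]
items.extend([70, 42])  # [-14, 8, 10, 12, 13, 40, 42, 27, 70, 42]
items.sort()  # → [-14, 8, 10, 12, 13, 27, 40, 42, 42, 70]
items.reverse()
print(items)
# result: [70, 42, 42, 40, 27, 13, 12, 10, 8, -14]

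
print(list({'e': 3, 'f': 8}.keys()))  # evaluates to ['e', 'f']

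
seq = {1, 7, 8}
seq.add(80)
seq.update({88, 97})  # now {1, 7, 8, 80, 88, 97}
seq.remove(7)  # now {1, 8, 80, 88, 97}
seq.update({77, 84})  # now {1, 8, 77, 80, 84, 88, 97}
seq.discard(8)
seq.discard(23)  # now {1, 77, 80, 84, 88, 97}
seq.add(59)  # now {1, 59, 77, 80, 84, 88, 97}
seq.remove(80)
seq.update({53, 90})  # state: {1, 53, 59, 77, 84, 88, 90, 97}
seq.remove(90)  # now {1, 53, 59, 77, 84, 88, 97}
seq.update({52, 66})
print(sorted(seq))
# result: [1, 52, 53, 59, 66, 77, 84, 88, 97]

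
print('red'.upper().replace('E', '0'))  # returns R0D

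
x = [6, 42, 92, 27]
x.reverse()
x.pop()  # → 6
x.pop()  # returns 42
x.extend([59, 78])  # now [27, 92, 59, 78]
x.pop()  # 78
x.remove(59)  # [27, 92]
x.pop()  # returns 92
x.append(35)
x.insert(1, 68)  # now [27, 68, 35]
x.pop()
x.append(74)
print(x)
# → [27, 68, 74]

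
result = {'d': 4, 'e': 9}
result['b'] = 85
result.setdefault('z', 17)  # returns 17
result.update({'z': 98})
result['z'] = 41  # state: {'d': 4, 'e': 9, 'b': 85, 'z': 41}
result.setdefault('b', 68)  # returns 85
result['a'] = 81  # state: {'d': 4, 'e': 9, 'b': 85, 'z': 41, 'a': 81}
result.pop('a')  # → 81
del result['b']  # {'d': 4, 'e': 9, 'z': 41}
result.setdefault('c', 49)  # 49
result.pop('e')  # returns 9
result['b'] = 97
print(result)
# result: {'d': 4, 'z': 41, 'c': 49, 'b': 97}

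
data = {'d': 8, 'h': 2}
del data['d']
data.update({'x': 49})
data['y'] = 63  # {'h': 2, 'x': 49, 'y': 63}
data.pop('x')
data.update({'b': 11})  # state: {'h': 2, 'y': 63, 'b': 11}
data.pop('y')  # 63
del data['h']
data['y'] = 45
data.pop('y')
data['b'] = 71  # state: {'b': 71}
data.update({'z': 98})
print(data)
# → {'b': 71, 'z': 98}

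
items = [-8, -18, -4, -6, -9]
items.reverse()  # [-9, -6, -4, -18, -8]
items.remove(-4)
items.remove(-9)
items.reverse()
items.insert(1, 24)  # [-8, 24, -18, -6]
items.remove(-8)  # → [24, -18, -6]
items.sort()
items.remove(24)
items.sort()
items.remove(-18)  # [-6]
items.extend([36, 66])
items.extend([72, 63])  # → [-6, 36, 66, 72, 63]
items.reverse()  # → [63, 72, 66, 36, -6]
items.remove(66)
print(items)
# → [63, 72, 36, -6]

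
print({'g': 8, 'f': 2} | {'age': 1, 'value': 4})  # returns {'g': 8, 'f': 2, 'age': 1, 'value': 4}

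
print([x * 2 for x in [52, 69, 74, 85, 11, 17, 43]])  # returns [104, 138, 148, 170, 22, 34, 86]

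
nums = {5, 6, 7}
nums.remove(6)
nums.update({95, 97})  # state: {5, 7, 95, 97}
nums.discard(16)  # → {5, 7, 95, 97}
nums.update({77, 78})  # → {5, 7, 77, 78, 95, 97}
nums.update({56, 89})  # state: {5, 7, 56, 77, 78, 89, 95, 97}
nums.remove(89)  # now {5, 7, 56, 77, 78, 95, 97}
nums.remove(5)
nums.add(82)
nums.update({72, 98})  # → {7, 56, 72, 77, 78, 82, 95, 97, 98}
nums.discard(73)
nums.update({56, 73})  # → {7, 56, 72, 73, 77, 78, 82, 95, 97, 98}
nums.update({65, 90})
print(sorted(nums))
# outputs [7, 56, 65, 72, 73, 77, 78, 82, 90, 95, 97, 98]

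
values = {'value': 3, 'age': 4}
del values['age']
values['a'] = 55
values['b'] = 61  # {'value': 3, 'a': 55, 'b': 61}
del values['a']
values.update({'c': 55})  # {'value': 3, 'b': 61, 'c': 55}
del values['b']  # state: {'value': 3, 'c': 55}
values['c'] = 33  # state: {'value': 3, 'c': 33}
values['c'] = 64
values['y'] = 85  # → {'value': 3, 'c': 64, 'y': 85}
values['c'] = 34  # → {'value': 3, 'c': 34, 'y': 85}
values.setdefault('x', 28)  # 28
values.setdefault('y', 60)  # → 85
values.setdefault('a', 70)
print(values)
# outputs {'value': 3, 'c': 34, 'y': 85, 'x': 28, 'a': 70}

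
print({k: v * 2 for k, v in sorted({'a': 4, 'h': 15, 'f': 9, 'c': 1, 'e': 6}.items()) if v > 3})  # {'a': 8, 'e': 12, 'f': 18, 'h': 30}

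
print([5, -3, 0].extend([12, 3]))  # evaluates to None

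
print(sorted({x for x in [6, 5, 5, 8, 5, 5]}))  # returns [5, 6, 8]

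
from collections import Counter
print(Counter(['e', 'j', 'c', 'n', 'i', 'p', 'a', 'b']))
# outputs Counter({'e': 1, 'j': 1, 'c': 1, 'n': 1, 'i': 1, 'p': 1, 'a': 1, 'b': 1})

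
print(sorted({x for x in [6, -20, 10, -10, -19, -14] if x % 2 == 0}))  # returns [-20, -14, -10, 6, 10]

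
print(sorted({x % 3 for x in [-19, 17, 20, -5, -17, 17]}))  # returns [1, 2]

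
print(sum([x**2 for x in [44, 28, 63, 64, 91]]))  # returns 19066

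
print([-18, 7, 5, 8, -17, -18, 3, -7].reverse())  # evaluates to None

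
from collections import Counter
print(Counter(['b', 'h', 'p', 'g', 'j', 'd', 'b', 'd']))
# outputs Counter({'b': 2, 'd': 2, 'h': 1, 'p': 1, 'g': 1, 'j': 1})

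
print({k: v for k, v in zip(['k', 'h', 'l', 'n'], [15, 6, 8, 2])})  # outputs {'k': 15, 'h': 6, 'l': 8, 'n': 2}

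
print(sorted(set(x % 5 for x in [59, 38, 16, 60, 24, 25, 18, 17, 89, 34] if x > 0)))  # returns [0, 1, 2, 3, 4]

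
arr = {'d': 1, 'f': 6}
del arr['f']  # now {'d': 1}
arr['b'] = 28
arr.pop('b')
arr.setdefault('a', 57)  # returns 57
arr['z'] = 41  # {'d': 1, 'a': 57, 'z': 41}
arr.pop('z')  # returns 41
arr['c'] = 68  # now {'d': 1, 'a': 57, 'c': 68}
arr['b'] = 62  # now {'d': 1, 'a': 57, 'c': 68, 'b': 62}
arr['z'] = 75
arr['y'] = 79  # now {'d': 1, 'a': 57, 'c': 68, 'b': 62, 'z': 75, 'y': 79}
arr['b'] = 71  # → {'d': 1, 'a': 57, 'c': 68, 'b': 71, 'z': 75, 'y': 79}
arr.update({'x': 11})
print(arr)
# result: {'d': 1, 'a': 57, 'c': 68, 'b': 71, 'z': 75, 'y': 79, 'x': 11}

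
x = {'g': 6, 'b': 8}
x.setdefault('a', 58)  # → 58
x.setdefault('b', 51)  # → 8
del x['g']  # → {'b': 8, 'a': 58}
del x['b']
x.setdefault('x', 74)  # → 74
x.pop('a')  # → 58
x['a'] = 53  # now {'x': 74, 'a': 53}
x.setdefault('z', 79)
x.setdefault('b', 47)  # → 47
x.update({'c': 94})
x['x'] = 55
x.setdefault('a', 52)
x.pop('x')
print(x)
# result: {'a': 53, 'z': 79, 'b': 47, 'c': 94}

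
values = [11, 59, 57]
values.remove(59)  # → [11, 57]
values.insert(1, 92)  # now [11, 92, 57]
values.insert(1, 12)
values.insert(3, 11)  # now [11, 12, 92, 11, 57]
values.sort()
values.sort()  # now [11, 11, 12, 57, 92]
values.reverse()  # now [92, 57, 12, 11, 11]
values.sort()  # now [11, 11, 12, 57, 92]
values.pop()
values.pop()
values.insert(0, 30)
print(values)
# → [30, 11, 11, 12]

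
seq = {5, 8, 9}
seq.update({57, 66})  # {5, 8, 9, 57, 66}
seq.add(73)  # {5, 8, 9, 57, 66, 73}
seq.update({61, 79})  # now {5, 8, 9, 57, 61, 66, 73, 79}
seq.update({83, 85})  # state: {5, 8, 9, 57, 61, 66, 73, 79, 83, 85}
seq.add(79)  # {5, 8, 9, 57, 61, 66, 73, 79, 83, 85}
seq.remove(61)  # {5, 8, 9, 57, 66, 73, 79, 83, 85}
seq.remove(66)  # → {5, 8, 9, 57, 73, 79, 83, 85}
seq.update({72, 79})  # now {5, 8, 9, 57, 72, 73, 79, 83, 85}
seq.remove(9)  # {5, 8, 57, 72, 73, 79, 83, 85}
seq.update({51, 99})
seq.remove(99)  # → {5, 8, 51, 57, 72, 73, 79, 83, 85}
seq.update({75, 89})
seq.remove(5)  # {8, 51, 57, 72, 73, 75, 79, 83, 85, 89}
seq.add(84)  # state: {8, 51, 57, 72, 73, 75, 79, 83, 84, 85, 89}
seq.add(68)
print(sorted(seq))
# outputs [8, 51, 57, 68, 72, 73, 75, 79, 83, 84, 85, 89]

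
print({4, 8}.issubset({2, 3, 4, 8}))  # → True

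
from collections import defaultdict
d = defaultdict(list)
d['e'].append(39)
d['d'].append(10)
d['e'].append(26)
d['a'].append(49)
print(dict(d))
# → {'e': [39, 26], 'd': [10], 'a': [49]}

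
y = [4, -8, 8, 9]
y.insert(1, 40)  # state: [4, 40, -8, 8, 9]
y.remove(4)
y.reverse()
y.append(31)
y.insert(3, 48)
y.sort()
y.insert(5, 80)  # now [-8, 8, 9, 31, 40, 80, 48]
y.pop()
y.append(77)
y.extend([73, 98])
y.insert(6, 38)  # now [-8, 8, 9, 31, 40, 80, 38, 77, 73, 98]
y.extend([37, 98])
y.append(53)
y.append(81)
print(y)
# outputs [-8, 8, 9, 31, 40, 80, 38, 77, 73, 98, 37, 98, 53, 81]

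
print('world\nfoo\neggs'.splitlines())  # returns ['world', 'foo', 'eggs']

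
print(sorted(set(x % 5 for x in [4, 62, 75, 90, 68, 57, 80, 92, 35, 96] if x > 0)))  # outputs [0, 1, 2, 3, 4]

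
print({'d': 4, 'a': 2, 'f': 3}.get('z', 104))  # 104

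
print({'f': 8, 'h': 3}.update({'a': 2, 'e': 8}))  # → None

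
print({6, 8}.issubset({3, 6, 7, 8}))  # True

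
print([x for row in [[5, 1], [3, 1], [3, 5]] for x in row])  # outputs [5, 1, 3, 1, 3, 5]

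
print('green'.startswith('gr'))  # True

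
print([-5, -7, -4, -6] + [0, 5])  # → [-5, -7, -4, -6, 0, 5]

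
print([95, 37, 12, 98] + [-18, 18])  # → [95, 37, 12, 98, -18, 18]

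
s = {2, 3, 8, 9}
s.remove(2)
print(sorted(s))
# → [3, 8, 9]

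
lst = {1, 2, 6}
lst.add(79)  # {1, 2, 6, 79}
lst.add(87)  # {1, 2, 6, 79, 87}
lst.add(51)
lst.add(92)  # {1, 2, 6, 51, 79, 87, 92}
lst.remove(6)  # {1, 2, 51, 79, 87, 92}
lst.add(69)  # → {1, 2, 51, 69, 79, 87, 92}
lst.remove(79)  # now {1, 2, 51, 69, 87, 92}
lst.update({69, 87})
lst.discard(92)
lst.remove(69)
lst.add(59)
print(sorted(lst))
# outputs [1, 2, 51, 59, 87]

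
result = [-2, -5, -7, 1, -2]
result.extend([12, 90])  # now [-2, -5, -7, 1, -2, 12, 90]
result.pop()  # 90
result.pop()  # 12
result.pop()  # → -2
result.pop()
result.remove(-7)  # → [-2, -5]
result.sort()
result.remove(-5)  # [-2]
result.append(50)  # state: [-2, 50]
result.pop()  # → 50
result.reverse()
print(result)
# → [-2]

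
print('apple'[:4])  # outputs appl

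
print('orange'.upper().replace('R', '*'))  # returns O*ANGE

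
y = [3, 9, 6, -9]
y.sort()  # [-9, 3, 6, 9]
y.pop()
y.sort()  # [-9, 3, 6]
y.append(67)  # [-9, 3, 6, 67]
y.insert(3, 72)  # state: [-9, 3, 6, 72, 67]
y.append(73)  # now [-9, 3, 6, 72, 67, 73]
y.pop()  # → 73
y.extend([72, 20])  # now [-9, 3, 6, 72, 67, 72, 20]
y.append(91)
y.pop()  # 91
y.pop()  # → 20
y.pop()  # 72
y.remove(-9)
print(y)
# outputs [3, 6, 72, 67]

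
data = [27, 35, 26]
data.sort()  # [26, 27, 35]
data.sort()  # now [26, 27, 35]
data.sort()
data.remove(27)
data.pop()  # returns 35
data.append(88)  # [26, 88]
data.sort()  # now [26, 88]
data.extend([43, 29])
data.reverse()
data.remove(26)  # [29, 43, 88]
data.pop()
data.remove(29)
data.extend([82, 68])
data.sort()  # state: [43, 68, 82]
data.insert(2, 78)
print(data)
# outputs [43, 68, 78, 82]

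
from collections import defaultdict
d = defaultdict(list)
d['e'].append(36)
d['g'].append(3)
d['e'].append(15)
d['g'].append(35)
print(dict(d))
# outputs {'e': [36, 15], 'g': [3, 35]}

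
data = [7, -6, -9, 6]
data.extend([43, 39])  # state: [7, -6, -9, 6, 43, 39]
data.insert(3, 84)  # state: [7, -6, -9, 84, 6, 43, 39]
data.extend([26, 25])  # [7, -6, -9, 84, 6, 43, 39, 26, 25]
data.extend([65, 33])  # [7, -6, -9, 84, 6, 43, 39, 26, 25, 65, 33]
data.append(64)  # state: [7, -6, -9, 84, 6, 43, 39, 26, 25, 65, 33, 64]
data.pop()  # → 64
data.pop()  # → 33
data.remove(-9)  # [7, -6, 84, 6, 43, 39, 26, 25, 65]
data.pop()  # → 65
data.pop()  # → 25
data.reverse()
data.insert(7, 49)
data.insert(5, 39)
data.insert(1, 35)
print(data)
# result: [26, 35, 39, 43, 6, 84, 39, -6, 7, 49]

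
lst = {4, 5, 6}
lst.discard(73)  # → {4, 5, 6}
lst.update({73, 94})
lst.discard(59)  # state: {4, 5, 6, 73, 94}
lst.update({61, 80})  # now {4, 5, 6, 61, 73, 80, 94}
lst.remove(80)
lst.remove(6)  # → {4, 5, 61, 73, 94}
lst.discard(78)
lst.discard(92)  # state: {4, 5, 61, 73, 94}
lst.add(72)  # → {4, 5, 61, 72, 73, 94}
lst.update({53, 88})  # {4, 5, 53, 61, 72, 73, 88, 94}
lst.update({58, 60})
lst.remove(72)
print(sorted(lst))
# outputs [4, 5, 53, 58, 60, 61, 73, 88, 94]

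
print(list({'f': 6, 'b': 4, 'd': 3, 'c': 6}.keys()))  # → ['f', 'b', 'd', 'c']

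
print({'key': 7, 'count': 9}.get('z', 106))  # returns 106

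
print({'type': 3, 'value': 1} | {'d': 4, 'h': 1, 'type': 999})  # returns {'type': 999, 'value': 1, 'd': 4, 'h': 1}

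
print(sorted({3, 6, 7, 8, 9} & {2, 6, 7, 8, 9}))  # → [6, 7, 8, 9]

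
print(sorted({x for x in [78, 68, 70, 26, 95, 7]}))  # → [7, 26, 68, 70, 78, 95]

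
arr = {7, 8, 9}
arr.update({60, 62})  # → {7, 8, 9, 60, 62}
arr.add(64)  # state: {7, 8, 9, 60, 62, 64}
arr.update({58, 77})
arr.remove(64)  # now {7, 8, 9, 58, 60, 62, 77}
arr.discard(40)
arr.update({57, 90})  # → {7, 8, 9, 57, 58, 60, 62, 77, 90}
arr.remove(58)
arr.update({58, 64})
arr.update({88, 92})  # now {7, 8, 9, 57, 58, 60, 62, 64, 77, 88, 90, 92}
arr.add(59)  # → {7, 8, 9, 57, 58, 59, 60, 62, 64, 77, 88, 90, 92}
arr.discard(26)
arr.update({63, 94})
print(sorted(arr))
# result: [7, 8, 9, 57, 58, 59, 60, 62, 63, 64, 77, 88, 90, 92, 94]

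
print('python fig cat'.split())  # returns ['python', 'fig', 'cat']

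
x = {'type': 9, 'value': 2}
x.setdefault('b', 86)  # 86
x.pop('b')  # 86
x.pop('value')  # 2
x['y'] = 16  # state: {'type': 9, 'y': 16}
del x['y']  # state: {'type': 9}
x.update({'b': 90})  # {'type': 9, 'b': 90}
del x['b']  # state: {'type': 9}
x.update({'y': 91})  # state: {'type': 9, 'y': 91}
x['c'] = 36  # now {'type': 9, 'y': 91, 'c': 36}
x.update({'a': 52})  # {'type': 9, 'y': 91, 'c': 36, 'a': 52}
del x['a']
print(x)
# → {'type': 9, 'y': 91, 'c': 36}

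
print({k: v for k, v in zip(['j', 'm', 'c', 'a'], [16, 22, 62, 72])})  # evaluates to {'j': 16, 'm': 22, 'c': 62, 'a': 72}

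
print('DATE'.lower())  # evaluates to date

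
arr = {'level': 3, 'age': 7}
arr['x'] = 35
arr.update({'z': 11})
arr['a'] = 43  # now {'level': 3, 'age': 7, 'x': 35, 'z': 11, 'a': 43}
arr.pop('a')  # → 43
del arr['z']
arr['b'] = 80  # {'level': 3, 'age': 7, 'x': 35, 'b': 80}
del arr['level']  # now {'age': 7, 'x': 35, 'b': 80}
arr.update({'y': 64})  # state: {'age': 7, 'x': 35, 'b': 80, 'y': 64}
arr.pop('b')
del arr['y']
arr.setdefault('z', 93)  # 93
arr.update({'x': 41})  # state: {'age': 7, 'x': 41, 'z': 93}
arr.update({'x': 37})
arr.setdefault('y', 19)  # 19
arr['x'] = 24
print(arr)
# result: {'age': 7, 'x': 24, 'z': 93, 'y': 19}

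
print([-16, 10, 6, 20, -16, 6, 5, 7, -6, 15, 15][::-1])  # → [15, 15, -6, 7, 5, 6, -16, 20, 6, 10, -16]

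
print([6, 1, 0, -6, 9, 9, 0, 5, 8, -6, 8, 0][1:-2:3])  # [1, 9, 5]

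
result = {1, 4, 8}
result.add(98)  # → {1, 4, 8, 98}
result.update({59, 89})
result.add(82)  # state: {1, 4, 8, 59, 82, 89, 98}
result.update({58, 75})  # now {1, 4, 8, 58, 59, 75, 82, 89, 98}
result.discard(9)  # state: {1, 4, 8, 58, 59, 75, 82, 89, 98}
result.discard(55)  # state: {1, 4, 8, 58, 59, 75, 82, 89, 98}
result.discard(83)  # {1, 4, 8, 58, 59, 75, 82, 89, 98}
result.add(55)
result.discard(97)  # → {1, 4, 8, 55, 58, 59, 75, 82, 89, 98}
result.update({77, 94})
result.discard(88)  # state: {1, 4, 8, 55, 58, 59, 75, 77, 82, 89, 94, 98}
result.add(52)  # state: {1, 4, 8, 52, 55, 58, 59, 75, 77, 82, 89, 94, 98}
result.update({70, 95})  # {1, 4, 8, 52, 55, 58, 59, 70, 75, 77, 82, 89, 94, 95, 98}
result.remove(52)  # {1, 4, 8, 55, 58, 59, 70, 75, 77, 82, 89, 94, 95, 98}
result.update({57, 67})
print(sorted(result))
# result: [1, 4, 8, 55, 57, 58, 59, 67, 70, 75, 77, 82, 89, 94, 95, 98]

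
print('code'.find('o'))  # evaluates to 1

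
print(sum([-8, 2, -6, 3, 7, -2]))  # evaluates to -4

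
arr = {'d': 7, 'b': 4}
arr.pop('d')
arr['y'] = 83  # {'b': 4, 'y': 83}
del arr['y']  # {'b': 4}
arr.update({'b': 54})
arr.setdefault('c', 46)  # 46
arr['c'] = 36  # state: {'b': 54, 'c': 36}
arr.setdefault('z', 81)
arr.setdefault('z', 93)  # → 81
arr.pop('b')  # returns 54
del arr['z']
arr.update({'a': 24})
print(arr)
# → {'c': 36, 'a': 24}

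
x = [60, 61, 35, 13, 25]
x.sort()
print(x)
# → [13, 25, 35, 60, 61]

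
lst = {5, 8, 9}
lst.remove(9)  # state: {5, 8}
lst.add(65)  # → {5, 8, 65}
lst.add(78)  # {5, 8, 65, 78}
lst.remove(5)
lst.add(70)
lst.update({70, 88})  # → {8, 65, 70, 78, 88}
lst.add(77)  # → {8, 65, 70, 77, 78, 88}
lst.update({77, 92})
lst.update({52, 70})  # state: {8, 52, 65, 70, 77, 78, 88, 92}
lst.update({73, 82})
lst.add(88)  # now {8, 52, 65, 70, 73, 77, 78, 82, 88, 92}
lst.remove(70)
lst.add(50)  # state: {8, 50, 52, 65, 73, 77, 78, 82, 88, 92}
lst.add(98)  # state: {8, 50, 52, 65, 73, 77, 78, 82, 88, 92, 98}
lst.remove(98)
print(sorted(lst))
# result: [8, 50, 52, 65, 73, 77, 78, 82, 88, 92]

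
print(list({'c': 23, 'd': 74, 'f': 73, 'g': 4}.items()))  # [('c', 23), ('d', 74), ('f', 73), ('g', 4)]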